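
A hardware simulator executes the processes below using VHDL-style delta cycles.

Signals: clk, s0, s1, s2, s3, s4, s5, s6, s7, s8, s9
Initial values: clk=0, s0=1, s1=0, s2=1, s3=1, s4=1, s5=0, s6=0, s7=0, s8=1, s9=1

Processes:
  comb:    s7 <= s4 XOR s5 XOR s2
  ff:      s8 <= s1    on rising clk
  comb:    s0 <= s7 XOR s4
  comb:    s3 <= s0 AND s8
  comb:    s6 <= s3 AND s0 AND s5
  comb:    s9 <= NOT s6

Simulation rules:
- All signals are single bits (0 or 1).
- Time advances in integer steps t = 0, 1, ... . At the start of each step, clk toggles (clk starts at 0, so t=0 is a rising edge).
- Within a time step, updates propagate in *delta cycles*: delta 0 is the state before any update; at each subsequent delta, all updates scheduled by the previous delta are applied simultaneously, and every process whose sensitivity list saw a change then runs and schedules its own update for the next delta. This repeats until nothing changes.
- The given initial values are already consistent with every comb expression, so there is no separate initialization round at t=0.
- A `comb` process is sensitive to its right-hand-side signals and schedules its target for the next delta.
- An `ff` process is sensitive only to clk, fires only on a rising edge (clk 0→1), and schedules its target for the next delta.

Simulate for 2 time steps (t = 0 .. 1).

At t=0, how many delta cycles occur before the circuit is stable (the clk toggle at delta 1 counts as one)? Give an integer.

t=0 Δ0: s6=0 s3=1 s2=1 s1=0 s7=0 s8=1 clk=0 s0=1 s4=1 s5=0 s9=1
  Δ1: clk:0→1
  Δ2: s8:1→0
  Δ3: s3:1→0
  (3Δ to stable)
t=1 Δ0: s6=0 s3=0 s2=1 s1=0 s7=0 s8=0 clk=1 s0=1 s4=1 s5=0 s9=1
  Δ1: clk:1→0
  (1Δ to stable)

3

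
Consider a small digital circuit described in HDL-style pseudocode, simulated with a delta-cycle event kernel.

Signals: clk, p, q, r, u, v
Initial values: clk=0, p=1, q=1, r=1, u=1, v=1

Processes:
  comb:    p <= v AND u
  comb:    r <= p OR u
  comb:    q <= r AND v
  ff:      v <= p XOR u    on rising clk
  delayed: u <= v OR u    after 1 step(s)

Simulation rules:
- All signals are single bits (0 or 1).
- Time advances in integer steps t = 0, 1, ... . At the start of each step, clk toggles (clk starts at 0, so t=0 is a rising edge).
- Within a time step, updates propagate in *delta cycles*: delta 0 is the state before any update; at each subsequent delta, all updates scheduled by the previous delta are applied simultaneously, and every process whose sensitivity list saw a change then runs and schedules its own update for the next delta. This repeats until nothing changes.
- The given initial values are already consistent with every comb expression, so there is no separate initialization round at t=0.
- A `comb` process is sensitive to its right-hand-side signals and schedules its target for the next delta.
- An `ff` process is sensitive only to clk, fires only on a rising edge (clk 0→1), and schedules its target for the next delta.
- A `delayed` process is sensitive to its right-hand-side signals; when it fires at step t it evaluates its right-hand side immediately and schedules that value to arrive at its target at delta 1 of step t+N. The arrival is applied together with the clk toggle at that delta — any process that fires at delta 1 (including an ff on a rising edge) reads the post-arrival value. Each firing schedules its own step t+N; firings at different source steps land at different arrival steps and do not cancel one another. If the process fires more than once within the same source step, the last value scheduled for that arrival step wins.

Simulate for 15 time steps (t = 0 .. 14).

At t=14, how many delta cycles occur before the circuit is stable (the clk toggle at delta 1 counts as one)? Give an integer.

3

t=0 Δ0: clk=0 r=1 u=1 p=1 q=1 v=1
  Δ1: clk:0→1
  Δ2: v:1→0
  Δ3: p:1→0, q:1→0
  (3Δ to stable)
t=1 Δ0: clk=1 r=1 u=1 p=0 q=0 v=0
  Δ1: clk:1→0
  (1Δ to stable)
t=2 Δ0: clk=0 r=1 u=1 p=0 q=0 v=0
  Δ1: clk:0→1
  Δ2: v:0→1
  Δ3: p:0→1, q:0→1
  (3Δ to stable)
t=3 Δ0: clk=1 r=1 u=1 p=1 q=1 v=1
  Δ1: clk:1→0
  (1Δ to stable)
t=4 Δ0: clk=0 r=1 u=1 p=1 q=1 v=1
  Δ1: clk:0→1
  Δ2: v:1→0
  Δ3: p:1→0, q:1→0
  (3Δ to stable)
t=5 Δ0: clk=1 r=1 u=1 p=0 q=0 v=0
  Δ1: clk:1→0
  (1Δ to stable)
t=6 Δ0: clk=0 r=1 u=1 p=0 q=0 v=0
  Δ1: clk:0→1
  Δ2: v:0→1
  Δ3: p:0→1, q:0→1
  (3Δ to stable)
t=7 Δ0: clk=1 r=1 u=1 p=1 q=1 v=1
  Δ1: clk:1→0
  (1Δ to stable)
t=8 Δ0: clk=0 r=1 u=1 p=1 q=1 v=1
  Δ1: clk:0→1
  Δ2: v:1→0
  Δ3: p:1→0, q:1→0
  (3Δ to stable)
t=9 Δ0: clk=1 r=1 u=1 p=0 q=0 v=0
  Δ1: clk:1→0
  (1Δ to stable)
t=10 Δ0: clk=0 r=1 u=1 p=0 q=0 v=0
  Δ1: clk:0→1
  Δ2: v:0→1
  Δ3: p:0→1, q:0→1
  (3Δ to stable)
t=11 Δ0: clk=1 r=1 u=1 p=1 q=1 v=1
  Δ1: clk:1→0
  (1Δ to stable)
t=12 Δ0: clk=0 r=1 u=1 p=1 q=1 v=1
  Δ1: clk:0→1
  Δ2: v:1→0
  Δ3: p:1→0, q:1→0
  (3Δ to stable)
t=13 Δ0: clk=1 r=1 u=1 p=0 q=0 v=0
  Δ1: clk:1→0
  (1Δ to stable)
t=14 Δ0: clk=0 r=1 u=1 p=0 q=0 v=0
  Δ1: clk:0→1
  Δ2: v:0→1
  Δ3: p:0→1, q:0→1
  (3Δ to stable)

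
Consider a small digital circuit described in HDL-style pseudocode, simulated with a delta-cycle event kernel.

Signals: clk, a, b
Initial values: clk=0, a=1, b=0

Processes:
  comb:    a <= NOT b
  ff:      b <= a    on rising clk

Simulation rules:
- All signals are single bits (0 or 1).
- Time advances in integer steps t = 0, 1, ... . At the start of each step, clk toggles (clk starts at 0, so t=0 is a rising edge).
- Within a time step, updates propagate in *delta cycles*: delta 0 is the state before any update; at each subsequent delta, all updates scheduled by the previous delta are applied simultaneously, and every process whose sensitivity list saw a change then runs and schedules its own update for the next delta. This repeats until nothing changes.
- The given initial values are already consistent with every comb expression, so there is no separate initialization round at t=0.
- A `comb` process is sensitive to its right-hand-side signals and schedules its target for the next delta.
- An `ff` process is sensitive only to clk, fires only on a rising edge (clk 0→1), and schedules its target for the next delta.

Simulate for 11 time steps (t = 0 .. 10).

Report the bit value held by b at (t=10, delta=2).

t0.Δ0 a=1 clk=0 b=0
t0.Δ1 a=1 clk=1 b=0
t0.Δ2 a=1 clk=1 b=1
t0.Δ3 a=0 clk=1 b=1
t1.Δ0 a=0 clk=1 b=1
t1.Δ1 a=0 clk=0 b=1
t2.Δ0 a=0 clk=0 b=1
t2.Δ1 a=0 clk=1 b=1
t2.Δ2 a=0 clk=1 b=0
t2.Δ3 a=1 clk=1 b=0
t3.Δ0 a=1 clk=1 b=0
t3.Δ1 a=1 clk=0 b=0
t4.Δ0 a=1 clk=0 b=0
t4.Δ1 a=1 clk=1 b=0
t4.Δ2 a=1 clk=1 b=1
t4.Δ3 a=0 clk=1 b=1
t5.Δ0 a=0 clk=1 b=1
t5.Δ1 a=0 clk=0 b=1
t6.Δ0 a=0 clk=0 b=1
t6.Δ1 a=0 clk=1 b=1
t6.Δ2 a=0 clk=1 b=0
t6.Δ3 a=1 clk=1 b=0
t7.Δ0 a=1 clk=1 b=0
t7.Δ1 a=1 clk=0 b=0
t8.Δ0 a=1 clk=0 b=0
t8.Δ1 a=1 clk=1 b=0
t8.Δ2 a=1 clk=1 b=1
t8.Δ3 a=0 clk=1 b=1
t9.Δ0 a=0 clk=1 b=1
t9.Δ1 a=0 clk=0 b=1
t10.Δ0 a=0 clk=0 b=1
t10.Δ1 a=0 clk=1 b=1
t10.Δ2 a=0 clk=1 b=0
t10.Δ3 a=1 clk=1 b=0

0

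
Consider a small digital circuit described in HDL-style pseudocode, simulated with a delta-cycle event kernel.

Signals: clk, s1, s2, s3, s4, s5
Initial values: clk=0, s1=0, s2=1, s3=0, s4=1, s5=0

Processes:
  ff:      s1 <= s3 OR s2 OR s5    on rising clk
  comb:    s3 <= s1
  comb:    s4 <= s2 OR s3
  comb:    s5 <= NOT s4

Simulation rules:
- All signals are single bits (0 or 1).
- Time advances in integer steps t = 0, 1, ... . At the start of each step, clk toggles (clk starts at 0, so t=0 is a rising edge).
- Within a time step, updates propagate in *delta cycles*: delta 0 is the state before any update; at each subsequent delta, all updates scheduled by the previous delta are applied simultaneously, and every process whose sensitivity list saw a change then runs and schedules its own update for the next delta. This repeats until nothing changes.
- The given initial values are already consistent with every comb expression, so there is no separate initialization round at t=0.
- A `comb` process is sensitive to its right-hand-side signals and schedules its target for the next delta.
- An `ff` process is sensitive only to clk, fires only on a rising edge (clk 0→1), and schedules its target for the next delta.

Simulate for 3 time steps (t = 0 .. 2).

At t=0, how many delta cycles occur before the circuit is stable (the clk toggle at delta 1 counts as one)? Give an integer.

t=0 Δ0: s1=0 s2=1 s5=0 s3=0 s4=1 clk=0
  Δ1: clk:0→1
  Δ2: s1:0→1
  Δ3: s3:0→1
  (3Δ to stable)
t=1 Δ0: s1=1 s2=1 s5=0 s3=1 s4=1 clk=1
  Δ1: clk:1→0
  (1Δ to stable)
t=2 Δ0: s1=1 s2=1 s5=0 s3=1 s4=1 clk=0
  Δ1: clk:0→1
  (1Δ to stable)

3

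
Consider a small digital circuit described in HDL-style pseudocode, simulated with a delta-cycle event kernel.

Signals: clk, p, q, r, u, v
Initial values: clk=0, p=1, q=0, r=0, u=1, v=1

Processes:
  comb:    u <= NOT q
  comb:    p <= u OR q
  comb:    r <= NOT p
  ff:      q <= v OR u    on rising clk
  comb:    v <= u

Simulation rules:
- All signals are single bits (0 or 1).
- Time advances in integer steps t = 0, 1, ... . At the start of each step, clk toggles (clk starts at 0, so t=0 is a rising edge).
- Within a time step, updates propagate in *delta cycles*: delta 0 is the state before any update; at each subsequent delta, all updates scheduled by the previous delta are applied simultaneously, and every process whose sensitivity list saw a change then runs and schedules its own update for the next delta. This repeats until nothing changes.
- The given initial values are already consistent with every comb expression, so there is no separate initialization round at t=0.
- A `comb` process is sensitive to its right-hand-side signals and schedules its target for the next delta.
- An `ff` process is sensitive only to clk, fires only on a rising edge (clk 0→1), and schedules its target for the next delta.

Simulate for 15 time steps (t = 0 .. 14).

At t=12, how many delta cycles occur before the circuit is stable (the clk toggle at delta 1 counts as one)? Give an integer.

4

t0.Δ0 p=1 u=1 r=0 q=0 v=1 clk=0
t0.Δ1 p=1 u=1 r=0 q=0 v=1 clk=1
t0.Δ2 p=1 u=1 r=0 q=1 v=1 clk=1
t0.Δ3 p=1 u=0 r=0 q=1 v=1 clk=1
t0.Δ4 p=1 u=0 r=0 q=1 v=0 clk=1
t1.Δ0 p=1 u=0 r=0 q=1 v=0 clk=1
t1.Δ1 p=1 u=0 r=0 q=1 v=0 clk=0
t2.Δ0 p=1 u=0 r=0 q=1 v=0 clk=0
t2.Δ1 p=1 u=0 r=0 q=1 v=0 clk=1
t2.Δ2 p=1 u=0 r=0 q=0 v=0 clk=1
t2.Δ3 p=0 u=1 r=0 q=0 v=0 clk=1
t2.Δ4 p=1 u=1 r=1 q=0 v=1 clk=1
t2.Δ5 p=1 u=1 r=0 q=0 v=1 clk=1
t3.Δ0 p=1 u=1 r=0 q=0 v=1 clk=1
t3.Δ1 p=1 u=1 r=0 q=0 v=1 clk=0
t4.Δ0 p=1 u=1 r=0 q=0 v=1 clk=0
t4.Δ1 p=1 u=1 r=0 q=0 v=1 clk=1
t4.Δ2 p=1 u=1 r=0 q=1 v=1 clk=1
t4.Δ3 p=1 u=0 r=0 q=1 v=1 clk=1
t4.Δ4 p=1 u=0 r=0 q=1 v=0 clk=1
t5.Δ0 p=1 u=0 r=0 q=1 v=0 clk=1
t5.Δ1 p=1 u=0 r=0 q=1 v=0 clk=0
t6.Δ0 p=1 u=0 r=0 q=1 v=0 clk=0
t6.Δ1 p=1 u=0 r=0 q=1 v=0 clk=1
t6.Δ2 p=1 u=0 r=0 q=0 v=0 clk=1
t6.Δ3 p=0 u=1 r=0 q=0 v=0 clk=1
t6.Δ4 p=1 u=1 r=1 q=0 v=1 clk=1
t6.Δ5 p=1 u=1 r=0 q=0 v=1 clk=1
t7.Δ0 p=1 u=1 r=0 q=0 v=1 clk=1
t7.Δ1 p=1 u=1 r=0 q=0 v=1 clk=0
t8.Δ0 p=1 u=1 r=0 q=0 v=1 clk=0
t8.Δ1 p=1 u=1 r=0 q=0 v=1 clk=1
t8.Δ2 p=1 u=1 r=0 q=1 v=1 clk=1
t8.Δ3 p=1 u=0 r=0 q=1 v=1 clk=1
t8.Δ4 p=1 u=0 r=0 q=1 v=0 clk=1
t9.Δ0 p=1 u=0 r=0 q=1 v=0 clk=1
t9.Δ1 p=1 u=0 r=0 q=1 v=0 clk=0
t10.Δ0 p=1 u=0 r=0 q=1 v=0 clk=0
t10.Δ1 p=1 u=0 r=0 q=1 v=0 clk=1
t10.Δ2 p=1 u=0 r=0 q=0 v=0 clk=1
t10.Δ3 p=0 u=1 r=0 q=0 v=0 clk=1
t10.Δ4 p=1 u=1 r=1 q=0 v=1 clk=1
t10.Δ5 p=1 u=1 r=0 q=0 v=1 clk=1
t11.Δ0 p=1 u=1 r=0 q=0 v=1 clk=1
t11.Δ1 p=1 u=1 r=0 q=0 v=1 clk=0
t12.Δ0 p=1 u=1 r=0 q=0 v=1 clk=0
t12.Δ1 p=1 u=1 r=0 q=0 v=1 clk=1
t12.Δ2 p=1 u=1 r=0 q=1 v=1 clk=1
t12.Δ3 p=1 u=0 r=0 q=1 v=1 clk=1
t12.Δ4 p=1 u=0 r=0 q=1 v=0 clk=1
t13.Δ0 p=1 u=0 r=0 q=1 v=0 clk=1
t13.Δ1 p=1 u=0 r=0 q=1 v=0 clk=0
t14.Δ0 p=1 u=0 r=0 q=1 v=0 clk=0
t14.Δ1 p=1 u=0 r=0 q=1 v=0 clk=1
t14.Δ2 p=1 u=0 r=0 q=0 v=0 clk=1
t14.Δ3 p=0 u=1 r=0 q=0 v=0 clk=1
t14.Δ4 p=1 u=1 r=1 q=0 v=1 clk=1
t14.Δ5 p=1 u=1 r=0 q=0 v=1 clk=1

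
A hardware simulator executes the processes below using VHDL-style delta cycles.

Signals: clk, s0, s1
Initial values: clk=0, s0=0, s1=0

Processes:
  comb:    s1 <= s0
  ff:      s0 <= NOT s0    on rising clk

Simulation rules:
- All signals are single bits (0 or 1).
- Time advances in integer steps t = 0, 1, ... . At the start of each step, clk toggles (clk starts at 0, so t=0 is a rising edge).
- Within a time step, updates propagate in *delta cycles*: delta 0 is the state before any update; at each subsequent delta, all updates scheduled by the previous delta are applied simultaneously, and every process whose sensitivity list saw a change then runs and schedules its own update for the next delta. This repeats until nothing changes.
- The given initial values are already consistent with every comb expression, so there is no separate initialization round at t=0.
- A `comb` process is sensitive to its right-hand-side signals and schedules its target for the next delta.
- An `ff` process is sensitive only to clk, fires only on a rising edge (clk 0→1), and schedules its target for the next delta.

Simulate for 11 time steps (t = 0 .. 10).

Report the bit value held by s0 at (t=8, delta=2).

1

t0.Δ0 s1=0 clk=0 s0=0
t0.Δ1 s1=0 clk=1 s0=0
t0.Δ2 s1=0 clk=1 s0=1
t0.Δ3 s1=1 clk=1 s0=1
t1.Δ0 s1=1 clk=1 s0=1
t1.Δ1 s1=1 clk=0 s0=1
t2.Δ0 s1=1 clk=0 s0=1
t2.Δ1 s1=1 clk=1 s0=1
t2.Δ2 s1=1 clk=1 s0=0
t2.Δ3 s1=0 clk=1 s0=0
t3.Δ0 s1=0 clk=1 s0=0
t3.Δ1 s1=0 clk=0 s0=0
t4.Δ0 s1=0 clk=0 s0=0
t4.Δ1 s1=0 clk=1 s0=0
t4.Δ2 s1=0 clk=1 s0=1
t4.Δ3 s1=1 clk=1 s0=1
t5.Δ0 s1=1 clk=1 s0=1
t5.Δ1 s1=1 clk=0 s0=1
t6.Δ0 s1=1 clk=0 s0=1
t6.Δ1 s1=1 clk=1 s0=1
t6.Δ2 s1=1 clk=1 s0=0
t6.Δ3 s1=0 clk=1 s0=0
t7.Δ0 s1=0 clk=1 s0=0
t7.Δ1 s1=0 clk=0 s0=0
t8.Δ0 s1=0 clk=0 s0=0
t8.Δ1 s1=0 clk=1 s0=0
t8.Δ2 s1=0 clk=1 s0=1
t8.Δ3 s1=1 clk=1 s0=1
t9.Δ0 s1=1 clk=1 s0=1
t9.Δ1 s1=1 clk=0 s0=1
t10.Δ0 s1=1 clk=0 s0=1
t10.Δ1 s1=1 clk=1 s0=1
t10.Δ2 s1=1 clk=1 s0=0
t10.Δ3 s1=0 clk=1 s0=0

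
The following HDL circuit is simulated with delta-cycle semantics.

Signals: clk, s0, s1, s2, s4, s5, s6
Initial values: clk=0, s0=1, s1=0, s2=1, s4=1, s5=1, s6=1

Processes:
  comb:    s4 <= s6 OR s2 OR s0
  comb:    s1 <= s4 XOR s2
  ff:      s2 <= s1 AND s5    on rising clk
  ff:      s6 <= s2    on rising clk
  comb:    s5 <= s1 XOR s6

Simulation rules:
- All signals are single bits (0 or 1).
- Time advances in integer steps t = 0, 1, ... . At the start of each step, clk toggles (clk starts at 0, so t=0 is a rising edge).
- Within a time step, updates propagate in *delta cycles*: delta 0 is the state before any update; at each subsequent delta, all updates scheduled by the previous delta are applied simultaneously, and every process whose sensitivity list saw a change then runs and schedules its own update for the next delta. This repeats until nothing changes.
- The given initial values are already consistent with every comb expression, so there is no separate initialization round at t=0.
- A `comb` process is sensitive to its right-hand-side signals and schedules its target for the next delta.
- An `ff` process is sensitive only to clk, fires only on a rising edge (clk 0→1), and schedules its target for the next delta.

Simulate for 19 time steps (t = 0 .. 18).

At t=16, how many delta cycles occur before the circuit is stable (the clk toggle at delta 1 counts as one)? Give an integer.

[bits: s1,s6,s0,s2,clk,s4,s5]
t=0: Δ0=0111011 Δ1=0111111 Δ2=0110111 Δ3=1110111 Δ4=1110110 | 4Δ
t=1: Δ0=1110110 Δ1=1110010 | 1Δ
t=2: Δ0=1110010 Δ1=1110110 Δ2=1010110 Δ3=1010111 | 3Δ
t=3: Δ0=1010111 Δ1=1010011 | 1Δ
t=4: Δ0=1010011 Δ1=1010111 Δ2=1011111 Δ3=0011111 Δ4=0011110 | 4Δ
t=5: Δ0=0011110 Δ1=0011010 | 1Δ
t=6: Δ0=0011010 Δ1=0011110 Δ2=0110110 Δ3=1110111 Δ4=1110110 | 4Δ
t=7: Δ0=1110110 Δ1=1110010 | 1Δ
t=8: Δ0=1110010 Δ1=1110110 Δ2=1010110 Δ3=1010111 | 3Δ
t=9: Δ0=1010111 Δ1=1010011 | 1Δ
t=10: Δ0=1010011 Δ1=1010111 Δ2=1011111 Δ3=0011111 Δ4=0011110 | 4Δ
t=11: Δ0=0011110 Δ1=0011010 | 1Δ
t=12: Δ0=0011010 Δ1=0011110 Δ2=0110110 Δ3=1110111 Δ4=1110110 | 4Δ
t=13: Δ0=1110110 Δ1=1110010 | 1Δ
t=14: Δ0=1110010 Δ1=1110110 Δ2=1010110 Δ3=1010111 | 3Δ
t=15: Δ0=1010111 Δ1=1010011 | 1Δ
t=16: Δ0=1010011 Δ1=1010111 Δ2=1011111 Δ3=0011111 Δ4=0011110 | 4Δ
t=17: Δ0=0011110 Δ1=0011010 | 1Δ
t=18: Δ0=0011010 Δ1=0011110 Δ2=0110110 Δ3=1110111 Δ4=1110110 | 4Δ

4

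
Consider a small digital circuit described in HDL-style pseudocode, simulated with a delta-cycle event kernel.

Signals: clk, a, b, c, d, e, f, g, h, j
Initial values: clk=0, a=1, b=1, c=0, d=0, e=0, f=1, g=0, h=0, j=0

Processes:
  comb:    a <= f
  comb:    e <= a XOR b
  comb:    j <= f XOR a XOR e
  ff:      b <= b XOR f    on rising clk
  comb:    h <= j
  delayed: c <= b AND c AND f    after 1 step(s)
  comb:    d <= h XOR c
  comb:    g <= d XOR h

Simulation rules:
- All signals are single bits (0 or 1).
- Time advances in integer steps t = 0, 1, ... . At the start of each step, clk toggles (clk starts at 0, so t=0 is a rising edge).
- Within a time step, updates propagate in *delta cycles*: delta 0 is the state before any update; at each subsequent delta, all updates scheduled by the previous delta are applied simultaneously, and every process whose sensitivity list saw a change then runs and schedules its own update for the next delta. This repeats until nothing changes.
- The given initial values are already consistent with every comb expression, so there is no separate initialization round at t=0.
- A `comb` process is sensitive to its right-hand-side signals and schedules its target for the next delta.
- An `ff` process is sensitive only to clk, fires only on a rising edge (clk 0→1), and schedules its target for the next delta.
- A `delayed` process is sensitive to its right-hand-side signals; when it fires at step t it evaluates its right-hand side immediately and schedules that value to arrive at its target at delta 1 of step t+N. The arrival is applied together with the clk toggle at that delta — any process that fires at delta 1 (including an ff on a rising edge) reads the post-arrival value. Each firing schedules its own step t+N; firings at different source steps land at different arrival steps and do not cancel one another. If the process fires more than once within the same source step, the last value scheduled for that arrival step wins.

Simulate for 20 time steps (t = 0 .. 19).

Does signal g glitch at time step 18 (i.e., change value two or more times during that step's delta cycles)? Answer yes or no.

[bits: g,c,a,f,b,h,j,e,d,clk]
t=0: Δ0=0011100000 Δ1=0011100001 Δ2=0011000001 Δ3=0011000101 Δ4=0011001101 Δ5=0011011101 Δ6=1011011111 Δ7=0011011111 | 7Δ
t=1: Δ0=0011011111 Δ1=0011011110 | 1Δ
t=2: Δ0=0011011110 Δ1=0011011111 Δ2=0011111111 Δ3=0011111011 Δ4=0011110011 Δ5=0011100011 Δ6=1011100001 Δ7=0011100001 | 7Δ
t=3: Δ0=0011100001 Δ1=0011100000 | 1Δ
t=4: Δ0=0011100000 Δ1=0011100001 Δ2=0011000001 Δ3=0011000101 Δ4=0011001101 Δ5=0011011101 Δ6=1011011111 Δ7=0011011111 | 7Δ
t=5: Δ0=0011011111 Δ1=0011011110 | 1Δ
t=6: Δ0=0011011110 Δ1=0011011111 Δ2=0011111111 Δ3=0011111011 Δ4=0011110011 Δ5=0011100011 Δ6=1011100001 Δ7=0011100001 | 7Δ
t=7: Δ0=0011100001 Δ1=0011100000 | 1Δ
t=8: Δ0=0011100000 Δ1=0011100001 Δ2=0011000001 Δ3=0011000101 Δ4=0011001101 Δ5=0011011101 Δ6=1011011111 Δ7=0011011111 | 7Δ
t=9: Δ0=0011011111 Δ1=0011011110 | 1Δ
t=10: Δ0=0011011110 Δ1=0011011111 Δ2=0011111111 Δ3=0011111011 Δ4=0011110011 Δ5=0011100011 Δ6=1011100001 Δ7=0011100001 | 7Δ
t=11: Δ0=0011100001 Δ1=0011100000 | 1Δ
t=12: Δ0=0011100000 Δ1=0011100001 Δ2=0011000001 Δ3=0011000101 Δ4=0011001101 Δ5=0011011101 Δ6=1011011111 Δ7=0011011111 | 7Δ
t=13: Δ0=0011011111 Δ1=0011011110 | 1Δ
t=14: Δ0=0011011110 Δ1=0011011111 Δ2=0011111111 Δ3=0011111011 Δ4=0011110011 Δ5=0011100011 Δ6=1011100001 Δ7=0011100001 | 7Δ
t=15: Δ0=0011100001 Δ1=0011100000 | 1Δ
t=16: Δ0=0011100000 Δ1=0011100001 Δ2=0011000001 Δ3=0011000101 Δ4=0011001101 Δ5=0011011101 Δ6=1011011111 Δ7=0011011111 | 7Δ
t=17: Δ0=0011011111 Δ1=0011011110 | 1Δ
t=18: Δ0=0011011110 Δ1=0011011111 Δ2=0011111111 Δ3=0011111011 Δ4=0011110011 Δ5=0011100011 Δ6=1011100001 Δ7=0011100001 | 7Δ
t=19: Δ0=0011100001 Δ1=0011100000 | 1Δ

yes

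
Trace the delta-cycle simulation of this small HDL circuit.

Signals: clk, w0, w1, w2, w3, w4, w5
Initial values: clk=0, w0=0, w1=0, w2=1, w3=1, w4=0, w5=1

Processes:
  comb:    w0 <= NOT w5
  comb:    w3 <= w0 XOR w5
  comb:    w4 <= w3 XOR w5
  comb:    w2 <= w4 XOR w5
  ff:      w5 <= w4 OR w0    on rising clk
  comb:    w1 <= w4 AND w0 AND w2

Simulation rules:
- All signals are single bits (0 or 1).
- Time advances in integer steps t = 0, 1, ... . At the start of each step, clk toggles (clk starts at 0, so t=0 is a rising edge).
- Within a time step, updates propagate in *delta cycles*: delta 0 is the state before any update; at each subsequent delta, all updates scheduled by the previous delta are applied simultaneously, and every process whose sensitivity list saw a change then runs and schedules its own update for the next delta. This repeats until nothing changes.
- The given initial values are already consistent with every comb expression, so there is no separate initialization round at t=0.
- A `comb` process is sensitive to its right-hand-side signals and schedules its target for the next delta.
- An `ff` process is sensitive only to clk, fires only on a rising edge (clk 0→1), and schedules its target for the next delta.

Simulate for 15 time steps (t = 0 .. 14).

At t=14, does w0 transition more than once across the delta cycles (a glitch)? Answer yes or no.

t=0 Δ0: w4=0 w5=1 w2=1 w0=0 w3=1 clk=0 w1=0
  Δ1: clk:0→1
  Δ2: w5:1→0
  Δ3: w4:0→1, w2:1→0, w0:0→1, w3:1→0
  Δ4: w4:1→0, w2:0→1, w3:0→1
  Δ5: w4:0→1, w2:1→0
  Δ6: w2:0→1
  Δ7: w1:0→1
  (7Δ to stable)
t=1 Δ0: w4=1 w5=0 w2=1 w0=1 w3=1 clk=1 w1=1
  Δ1: clk:1→0
  (1Δ to stable)
t=2 Δ0: w4=1 w5=0 w2=1 w0=1 w3=1 clk=0 w1=1
  Δ1: clk:0→1
  Δ2: w5:0→1
  Δ3: w4:1→0, w2:1→0, w0:1→0, w3:1→0
  Δ4: w4:0→1, w2:0→1, w3:0→1, w1:1→0
  Δ5: w4:1→0, w2:1→0
  Δ6: w2:0→1
  (6Δ to stable)
t=3 Δ0: w4=0 w5=1 w2=1 w0=0 w3=1 clk=1 w1=0
  Δ1: clk:1→0
  (1Δ to stable)
t=4 Δ0: w4=0 w5=1 w2=1 w0=0 w3=1 clk=0 w1=0
  Δ1: clk:0→1
  Δ2: w5:1→0
  Δ3: w4:0→1, w2:1→0, w0:0→1, w3:1→0
  Δ4: w4:1→0, w2:0→1, w3:0→1
  Δ5: w4:0→1, w2:1→0
  Δ6: w2:0→1
  Δ7: w1:0→1
  (7Δ to stable)
t=5 Δ0: w4=1 w5=0 w2=1 w0=1 w3=1 clk=1 w1=1
  Δ1: clk:1→0
  (1Δ to stable)
t=6 Δ0: w4=1 w5=0 w2=1 w0=1 w3=1 clk=0 w1=1
  Δ1: clk:0→1
  Δ2: w5:0→1
  Δ3: w4:1→0, w2:1→0, w0:1→0, w3:1→0
  Δ4: w4:0→1, w2:0→1, w3:0→1, w1:1→0
  Δ5: w4:1→0, w2:1→0
  Δ6: w2:0→1
  (6Δ to stable)
t=7 Δ0: w4=0 w5=1 w2=1 w0=0 w3=1 clk=1 w1=0
  Δ1: clk:1→0
  (1Δ to stable)
t=8 Δ0: w4=0 w5=1 w2=1 w0=0 w3=1 clk=0 w1=0
  Δ1: clk:0→1
  Δ2: w5:1→0
  Δ3: w4:0→1, w2:1→0, w0:0→1, w3:1→0
  Δ4: w4:1→0, w2:0→1, w3:0→1
  Δ5: w4:0→1, w2:1→0
  Δ6: w2:0→1
  Δ7: w1:0→1
  (7Δ to stable)
t=9 Δ0: w4=1 w5=0 w2=1 w0=1 w3=1 clk=1 w1=1
  Δ1: clk:1→0
  (1Δ to stable)
t=10 Δ0: w4=1 w5=0 w2=1 w0=1 w3=1 clk=0 w1=1
  Δ1: clk:0→1
  Δ2: w5:0→1
  Δ3: w4:1→0, w2:1→0, w0:1→0, w3:1→0
  Δ4: w4:0→1, w2:0→1, w3:0→1, w1:1→0
  Δ5: w4:1→0, w2:1→0
  Δ6: w2:0→1
  (6Δ to stable)
t=11 Δ0: w4=0 w5=1 w2=1 w0=0 w3=1 clk=1 w1=0
  Δ1: clk:1→0
  (1Δ to stable)
t=12 Δ0: w4=0 w5=1 w2=1 w0=0 w3=1 clk=0 w1=0
  Δ1: clk:0→1
  Δ2: w5:1→0
  Δ3: w4:0→1, w2:1→0, w0:0→1, w3:1→0
  Δ4: w4:1→0, w2:0→1, w3:0→1
  Δ5: w4:0→1, w2:1→0
  Δ6: w2:0→1
  Δ7: w1:0→1
  (7Δ to stable)
t=13 Δ0: w4=1 w5=0 w2=1 w0=1 w3=1 clk=1 w1=1
  Δ1: clk:1→0
  (1Δ to stable)
t=14 Δ0: w4=1 w5=0 w2=1 w0=1 w3=1 clk=0 w1=1
  Δ1: clk:0→1
  Δ2: w5:0→1
  Δ3: w4:1→0, w2:1→0, w0:1→0, w3:1→0
  Δ4: w4:0→1, w2:0→1, w3:0→1, w1:1→0
  Δ5: w4:1→0, w2:1→0
  Δ6: w2:0→1
  (6Δ to stable)

no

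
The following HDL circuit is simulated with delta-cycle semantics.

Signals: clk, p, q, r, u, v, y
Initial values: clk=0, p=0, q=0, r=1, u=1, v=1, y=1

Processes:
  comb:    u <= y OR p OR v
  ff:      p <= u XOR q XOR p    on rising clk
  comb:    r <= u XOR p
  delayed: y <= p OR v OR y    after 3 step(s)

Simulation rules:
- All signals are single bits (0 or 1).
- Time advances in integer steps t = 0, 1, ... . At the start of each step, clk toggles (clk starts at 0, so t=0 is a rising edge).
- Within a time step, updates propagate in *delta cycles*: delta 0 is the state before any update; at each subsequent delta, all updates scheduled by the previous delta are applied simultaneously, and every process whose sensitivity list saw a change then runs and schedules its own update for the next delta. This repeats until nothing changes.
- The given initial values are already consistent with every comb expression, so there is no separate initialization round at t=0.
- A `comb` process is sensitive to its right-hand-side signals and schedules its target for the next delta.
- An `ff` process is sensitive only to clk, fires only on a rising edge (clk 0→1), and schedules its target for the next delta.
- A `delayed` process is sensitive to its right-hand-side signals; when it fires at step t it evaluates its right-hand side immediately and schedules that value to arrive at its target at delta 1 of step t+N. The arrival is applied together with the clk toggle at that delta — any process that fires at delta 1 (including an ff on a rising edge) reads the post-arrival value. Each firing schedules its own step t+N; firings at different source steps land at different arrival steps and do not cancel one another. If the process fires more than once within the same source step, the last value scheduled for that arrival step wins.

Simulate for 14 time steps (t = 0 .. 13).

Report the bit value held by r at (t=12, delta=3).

0

t0.Δ0 p=0 u=1 y=1 v=1 q=0 r=1 clk=0
t0.Δ1 p=0 u=1 y=1 v=1 q=0 r=1 clk=1
t0.Δ2 p=1 u=1 y=1 v=1 q=0 r=1 clk=1
t0.Δ3 p=1 u=1 y=1 v=1 q=0 r=0 clk=1
t1.Δ0 p=1 u=1 y=1 v=1 q=0 r=0 clk=1
t1.Δ1 p=1 u=1 y=1 v=1 q=0 r=0 clk=0
t2.Δ0 p=1 u=1 y=1 v=1 q=0 r=0 clk=0
t2.Δ1 p=1 u=1 y=1 v=1 q=0 r=0 clk=1
t2.Δ2 p=0 u=1 y=1 v=1 q=0 r=0 clk=1
t2.Δ3 p=0 u=1 y=1 v=1 q=0 r=1 clk=1
t3.Δ0 p=0 u=1 y=1 v=1 q=0 r=1 clk=1
t3.Δ1 p=0 u=1 y=1 v=1 q=0 r=1 clk=0
t4.Δ0 p=0 u=1 y=1 v=1 q=0 r=1 clk=0
t4.Δ1 p=0 u=1 y=1 v=1 q=0 r=1 clk=1
t4.Δ2 p=1 u=1 y=1 v=1 q=0 r=1 clk=1
t4.Δ3 p=1 u=1 y=1 v=1 q=0 r=0 clk=1
t5.Δ0 p=1 u=1 y=1 v=1 q=0 r=0 clk=1
t5.Δ1 p=1 u=1 y=1 v=1 q=0 r=0 clk=0
t6.Δ0 p=1 u=1 y=1 v=1 q=0 r=0 clk=0
t6.Δ1 p=1 u=1 y=1 v=1 q=0 r=0 clk=1
t6.Δ2 p=0 u=1 y=1 v=1 q=0 r=0 clk=1
t6.Δ3 p=0 u=1 y=1 v=1 q=0 r=1 clk=1
t7.Δ0 p=0 u=1 y=1 v=1 q=0 r=1 clk=1
t7.Δ1 p=0 u=1 y=1 v=1 q=0 r=1 clk=0
t8.Δ0 p=0 u=1 y=1 v=1 q=0 r=1 clk=0
t8.Δ1 p=0 u=1 y=1 v=1 q=0 r=1 clk=1
t8.Δ2 p=1 u=1 y=1 v=1 q=0 r=1 clk=1
t8.Δ3 p=1 u=1 y=1 v=1 q=0 r=0 clk=1
t9.Δ0 p=1 u=1 y=1 v=1 q=0 r=0 clk=1
t9.Δ1 p=1 u=1 y=1 v=1 q=0 r=0 clk=0
t10.Δ0 p=1 u=1 y=1 v=1 q=0 r=0 clk=0
t10.Δ1 p=1 u=1 y=1 v=1 q=0 r=0 clk=1
t10.Δ2 p=0 u=1 y=1 v=1 q=0 r=0 clk=1
t10.Δ3 p=0 u=1 y=1 v=1 q=0 r=1 clk=1
t11.Δ0 p=0 u=1 y=1 v=1 q=0 r=1 clk=1
t11.Δ1 p=0 u=1 y=1 v=1 q=0 r=1 clk=0
t12.Δ0 p=0 u=1 y=1 v=1 q=0 r=1 clk=0
t12.Δ1 p=0 u=1 y=1 v=1 q=0 r=1 clk=1
t12.Δ2 p=1 u=1 y=1 v=1 q=0 r=1 clk=1
t12.Δ3 p=1 u=1 y=1 v=1 q=0 r=0 clk=1
t13.Δ0 p=1 u=1 y=1 v=1 q=0 r=0 clk=1
t13.Δ1 p=1 u=1 y=1 v=1 q=0 r=0 clk=0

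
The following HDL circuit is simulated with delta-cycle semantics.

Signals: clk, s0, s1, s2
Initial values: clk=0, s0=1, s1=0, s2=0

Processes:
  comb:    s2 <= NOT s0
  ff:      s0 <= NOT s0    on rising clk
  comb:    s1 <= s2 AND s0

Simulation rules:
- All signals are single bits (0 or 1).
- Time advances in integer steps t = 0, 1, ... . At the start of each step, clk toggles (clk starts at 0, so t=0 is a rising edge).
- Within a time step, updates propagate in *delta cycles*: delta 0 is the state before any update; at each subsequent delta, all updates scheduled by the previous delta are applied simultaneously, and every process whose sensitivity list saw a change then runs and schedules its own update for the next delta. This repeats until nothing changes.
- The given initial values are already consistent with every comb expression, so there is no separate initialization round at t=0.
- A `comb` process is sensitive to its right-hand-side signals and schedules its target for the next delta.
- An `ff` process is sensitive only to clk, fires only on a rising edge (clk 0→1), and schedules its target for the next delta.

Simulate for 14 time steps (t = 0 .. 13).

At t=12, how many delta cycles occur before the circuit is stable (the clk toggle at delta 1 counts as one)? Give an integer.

3

[bits: s2,s0,clk,s1]
t=0: Δ0=0100 Δ1=0110 Δ2=0010 Δ3=1010 | 3Δ
t=1: Δ0=1010 Δ1=1000 | 1Δ
t=2: Δ0=1000 Δ1=1010 Δ2=1110 Δ3=0111 Δ4=0110 | 4Δ
t=3: Δ0=0110 Δ1=0100 | 1Δ
t=4: Δ0=0100 Δ1=0110 Δ2=0010 Δ3=1010 | 3Δ
t=5: Δ0=1010 Δ1=1000 | 1Δ
t=6: Δ0=1000 Δ1=1010 Δ2=1110 Δ3=0111 Δ4=0110 | 4Δ
t=7: Δ0=0110 Δ1=0100 | 1Δ
t=8: Δ0=0100 Δ1=0110 Δ2=0010 Δ3=1010 | 3Δ
t=9: Δ0=1010 Δ1=1000 | 1Δ
t=10: Δ0=1000 Δ1=1010 Δ2=1110 Δ3=0111 Δ4=0110 | 4Δ
t=11: Δ0=0110 Δ1=0100 | 1Δ
t=12: Δ0=0100 Δ1=0110 Δ2=0010 Δ3=1010 | 3Δ
t=13: Δ0=1010 Δ1=1000 | 1Δ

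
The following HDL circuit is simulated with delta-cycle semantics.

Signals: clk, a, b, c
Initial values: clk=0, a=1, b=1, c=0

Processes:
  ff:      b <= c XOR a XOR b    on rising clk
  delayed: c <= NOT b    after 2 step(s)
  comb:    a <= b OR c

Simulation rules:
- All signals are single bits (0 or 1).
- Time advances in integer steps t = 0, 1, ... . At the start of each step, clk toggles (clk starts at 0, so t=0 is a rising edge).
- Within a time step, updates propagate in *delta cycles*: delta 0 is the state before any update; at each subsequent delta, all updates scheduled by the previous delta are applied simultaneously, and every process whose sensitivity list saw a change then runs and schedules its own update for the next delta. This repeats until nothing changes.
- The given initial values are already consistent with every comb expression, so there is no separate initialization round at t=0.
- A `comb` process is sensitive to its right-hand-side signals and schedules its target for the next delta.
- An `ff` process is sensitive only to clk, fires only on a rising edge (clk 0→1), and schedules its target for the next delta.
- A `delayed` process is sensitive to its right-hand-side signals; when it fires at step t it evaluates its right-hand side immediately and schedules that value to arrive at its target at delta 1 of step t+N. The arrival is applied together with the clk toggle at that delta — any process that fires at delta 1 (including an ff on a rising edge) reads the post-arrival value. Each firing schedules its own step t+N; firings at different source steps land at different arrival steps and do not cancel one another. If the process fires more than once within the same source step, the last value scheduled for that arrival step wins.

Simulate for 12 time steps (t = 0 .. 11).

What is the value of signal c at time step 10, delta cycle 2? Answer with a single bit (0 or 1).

1

t=0 Δ0: c=0 b=1 clk=0 a=1
  Δ1: clk:0→1
  Δ2: b:1→0
  Δ3: a:1→0
  (3Δ to stable)
t=1 Δ0: c=0 b=0 clk=1 a=0
  Δ1: clk:1→0
  (1Δ to stable)
t=2 Δ0: c=0 b=0 clk=0 a=0
  Δ1: c:0→1, clk:0→1
  Δ2: b:0→1, a:0→1
  (2Δ to stable)
t=3 Δ0: c=1 b=1 clk=1 a=1
  Δ1: clk:1→0
  (1Δ to stable)
t=4 Δ0: c=1 b=1 clk=0 a=1
  Δ1: c:1→0, clk:0→1
  Δ2: b:1→0
  Δ3: a:1→0
  (3Δ to stable)
t=5 Δ0: c=0 b=0 clk=1 a=0
  Δ1: clk:1→0
  (1Δ to stable)
t=6 Δ0: c=0 b=0 clk=0 a=0
  Δ1: c:0→1, clk:0→1
  Δ2: b:0→1, a:0→1
  (2Δ to stable)
t=7 Δ0: c=1 b=1 clk=1 a=1
  Δ1: clk:1→0
  (1Δ to stable)
t=8 Δ0: c=1 b=1 clk=0 a=1
  Δ1: c:1→0, clk:0→1
  Δ2: b:1→0
  Δ3: a:1→0
  (3Δ to stable)
t=9 Δ0: c=0 b=0 clk=1 a=0
  Δ1: clk:1→0
  (1Δ to stable)
t=10 Δ0: c=0 b=0 clk=0 a=0
  Δ1: c:0→1, clk:0→1
  Δ2: b:0→1, a:0→1
  (2Δ to stable)
t=11 Δ0: c=1 b=1 clk=1 a=1
  Δ1: clk:1→0
  (1Δ to stable)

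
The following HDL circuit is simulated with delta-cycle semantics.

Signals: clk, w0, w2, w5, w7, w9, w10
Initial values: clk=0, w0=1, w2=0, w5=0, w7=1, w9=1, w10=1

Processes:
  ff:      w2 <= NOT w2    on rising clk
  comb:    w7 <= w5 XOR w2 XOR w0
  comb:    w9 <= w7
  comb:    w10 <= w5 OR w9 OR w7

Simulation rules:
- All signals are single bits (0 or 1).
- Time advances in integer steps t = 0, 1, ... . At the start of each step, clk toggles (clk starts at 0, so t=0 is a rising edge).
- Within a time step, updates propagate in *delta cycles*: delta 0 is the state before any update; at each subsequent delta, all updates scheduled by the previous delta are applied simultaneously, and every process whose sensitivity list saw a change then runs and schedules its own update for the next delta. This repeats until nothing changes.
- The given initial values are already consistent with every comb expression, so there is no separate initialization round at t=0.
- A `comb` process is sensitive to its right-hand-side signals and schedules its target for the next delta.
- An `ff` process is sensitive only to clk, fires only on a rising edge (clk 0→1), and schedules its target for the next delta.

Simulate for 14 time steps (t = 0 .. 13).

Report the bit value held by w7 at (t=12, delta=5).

[bits: w10,w5,w0,w9,clk,w2,w7]
t=0: Δ0=1011001 Δ1=1011101 Δ2=1011111 Δ3=1011110 Δ4=1010110 Δ5=0010110 | 5Δ
t=1: Δ0=0010110 Δ1=0010010 | 1Δ
t=2: Δ0=0010010 Δ1=0010110 Δ2=0010100 Δ3=0010101 Δ4=1011101 | 4Δ
t=3: Δ0=1011101 Δ1=1011001 | 1Δ
t=4: Δ0=1011001 Δ1=1011101 Δ2=1011111 Δ3=1011110 Δ4=1010110 Δ5=0010110 | 5Δ
t=5: Δ0=0010110 Δ1=0010010 | 1Δ
t=6: Δ0=0010010 Δ1=0010110 Δ2=0010100 Δ3=0010101 Δ4=1011101 | 4Δ
t=7: Δ0=1011101 Δ1=1011001 | 1Δ
t=8: Δ0=1011001 Δ1=1011101 Δ2=1011111 Δ3=1011110 Δ4=1010110 Δ5=0010110 | 5Δ
t=9: Δ0=0010110 Δ1=0010010 | 1Δ
t=10: Δ0=0010010 Δ1=0010110 Δ2=0010100 Δ3=0010101 Δ4=1011101 | 4Δ
t=11: Δ0=1011101 Δ1=1011001 | 1Δ
t=12: Δ0=1011001 Δ1=1011101 Δ2=1011111 Δ3=1011110 Δ4=1010110 Δ5=0010110 | 5Δ
t=13: Δ0=0010110 Δ1=0010010 | 1Δ

0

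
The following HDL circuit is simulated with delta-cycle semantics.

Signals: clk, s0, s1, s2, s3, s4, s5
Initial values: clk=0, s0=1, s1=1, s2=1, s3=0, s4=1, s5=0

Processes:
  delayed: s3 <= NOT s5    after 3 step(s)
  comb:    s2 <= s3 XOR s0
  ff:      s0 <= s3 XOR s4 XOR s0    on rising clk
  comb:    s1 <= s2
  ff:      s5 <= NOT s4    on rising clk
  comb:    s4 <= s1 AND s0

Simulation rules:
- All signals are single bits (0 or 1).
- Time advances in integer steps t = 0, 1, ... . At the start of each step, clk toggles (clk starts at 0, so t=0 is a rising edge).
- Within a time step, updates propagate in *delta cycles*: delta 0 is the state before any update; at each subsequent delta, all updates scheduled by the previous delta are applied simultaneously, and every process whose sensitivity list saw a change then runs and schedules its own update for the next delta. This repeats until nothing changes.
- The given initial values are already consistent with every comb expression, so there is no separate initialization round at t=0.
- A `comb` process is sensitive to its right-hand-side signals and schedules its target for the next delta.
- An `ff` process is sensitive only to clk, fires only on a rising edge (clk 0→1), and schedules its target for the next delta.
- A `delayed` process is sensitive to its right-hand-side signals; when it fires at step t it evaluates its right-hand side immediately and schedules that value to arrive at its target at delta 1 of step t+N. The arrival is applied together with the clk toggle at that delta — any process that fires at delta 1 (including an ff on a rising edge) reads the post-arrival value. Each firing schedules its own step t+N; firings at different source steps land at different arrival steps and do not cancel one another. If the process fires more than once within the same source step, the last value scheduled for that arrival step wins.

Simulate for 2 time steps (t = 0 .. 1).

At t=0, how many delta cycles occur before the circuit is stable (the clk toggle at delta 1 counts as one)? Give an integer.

4

t0.Δ0 s1=1 s5=0 s0=1 s4=1 clk=0 s2=1 s3=0
t0.Δ1 s1=1 s5=0 s0=1 s4=1 clk=1 s2=1 s3=0
t0.Δ2 s1=1 s5=0 s0=0 s4=1 clk=1 s2=1 s3=0
t0.Δ3 s1=1 s5=0 s0=0 s4=0 clk=1 s2=0 s3=0
t0.Δ4 s1=0 s5=0 s0=0 s4=0 clk=1 s2=0 s3=0
t1.Δ0 s1=0 s5=0 s0=0 s4=0 clk=1 s2=0 s3=0
t1.Δ1 s1=0 s5=0 s0=0 s4=0 clk=0 s2=0 s3=0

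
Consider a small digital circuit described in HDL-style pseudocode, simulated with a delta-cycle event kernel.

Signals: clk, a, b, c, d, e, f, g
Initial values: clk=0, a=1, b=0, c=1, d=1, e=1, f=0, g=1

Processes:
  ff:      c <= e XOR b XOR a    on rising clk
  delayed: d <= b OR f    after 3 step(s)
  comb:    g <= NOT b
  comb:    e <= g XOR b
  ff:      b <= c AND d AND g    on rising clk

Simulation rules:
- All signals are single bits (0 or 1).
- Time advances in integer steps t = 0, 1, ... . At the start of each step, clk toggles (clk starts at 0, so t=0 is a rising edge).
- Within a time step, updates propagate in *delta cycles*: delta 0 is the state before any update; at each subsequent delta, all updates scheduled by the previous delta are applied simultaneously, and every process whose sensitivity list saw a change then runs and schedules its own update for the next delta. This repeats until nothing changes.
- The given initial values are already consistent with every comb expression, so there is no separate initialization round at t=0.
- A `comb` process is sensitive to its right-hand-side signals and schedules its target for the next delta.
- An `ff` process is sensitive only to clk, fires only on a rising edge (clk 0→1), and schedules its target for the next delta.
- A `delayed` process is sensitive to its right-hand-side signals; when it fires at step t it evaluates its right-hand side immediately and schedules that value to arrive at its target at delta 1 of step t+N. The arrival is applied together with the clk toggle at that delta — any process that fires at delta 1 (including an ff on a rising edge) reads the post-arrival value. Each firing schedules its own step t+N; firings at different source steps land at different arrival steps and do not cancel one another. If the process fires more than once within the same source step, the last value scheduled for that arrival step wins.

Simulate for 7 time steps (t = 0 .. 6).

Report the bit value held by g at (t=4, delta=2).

1

[bits: f,b,c,e,d,g,clk,a]
t=0: Δ0=00111101 Δ1=00111111 Δ2=01011111 Δ3=01001011 Δ4=01011011 | 4Δ
t=1: Δ0=01011011 Δ1=01011001 | 1Δ
t=2: Δ0=01011001 Δ1=01011011 Δ2=00111011 Δ3=00101111 Δ4=00111111 | 4Δ
t=3: Δ0=00111111 Δ1=00111101 | 1Δ
t=4: Δ0=00111101 Δ1=00111111 Δ2=01011111 Δ3=01001011 Δ4=01011011 | 4Δ
t=5: Δ0=01011011 Δ1=01010001 | 1Δ
t=6: Δ0=01010001 Δ1=01010011 Δ2=00110011 Δ3=00100111 Δ4=00110111 | 4Δ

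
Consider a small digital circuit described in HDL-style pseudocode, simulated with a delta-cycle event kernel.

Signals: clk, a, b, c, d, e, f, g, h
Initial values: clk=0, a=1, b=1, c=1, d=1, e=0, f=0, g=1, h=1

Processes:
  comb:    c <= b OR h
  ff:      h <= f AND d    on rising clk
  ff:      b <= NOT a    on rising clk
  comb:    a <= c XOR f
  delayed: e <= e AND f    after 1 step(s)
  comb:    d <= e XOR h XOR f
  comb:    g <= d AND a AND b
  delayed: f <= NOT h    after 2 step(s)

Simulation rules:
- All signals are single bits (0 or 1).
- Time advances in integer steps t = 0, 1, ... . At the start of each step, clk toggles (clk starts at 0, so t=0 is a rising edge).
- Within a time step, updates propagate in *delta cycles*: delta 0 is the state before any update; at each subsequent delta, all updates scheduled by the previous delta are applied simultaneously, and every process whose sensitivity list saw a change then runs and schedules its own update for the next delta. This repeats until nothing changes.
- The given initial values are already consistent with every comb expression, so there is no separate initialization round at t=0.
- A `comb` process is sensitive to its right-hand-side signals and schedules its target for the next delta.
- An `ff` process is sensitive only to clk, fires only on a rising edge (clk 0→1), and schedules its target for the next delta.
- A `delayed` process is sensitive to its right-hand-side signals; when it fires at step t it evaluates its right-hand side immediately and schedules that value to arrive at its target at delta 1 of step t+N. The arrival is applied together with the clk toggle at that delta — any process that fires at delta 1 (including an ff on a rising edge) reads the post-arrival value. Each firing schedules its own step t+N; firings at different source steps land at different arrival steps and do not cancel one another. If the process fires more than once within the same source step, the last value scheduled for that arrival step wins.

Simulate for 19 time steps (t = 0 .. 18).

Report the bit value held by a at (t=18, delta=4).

1

[bits: c,f,a,e,g,b,d,h,clk]
t=0: Δ0=101011110 Δ1=101011111 Δ2=101010101 Δ3=001000001 Δ4=000000001 | 4Δ
t=1: Δ0=000000001 Δ1=000000000 | 1Δ
t=2: Δ0=000000000 Δ1=010000001 Δ2=011001101 Δ3=111011101 Δ4=110011101 Δ5=110001101 | 5Δ
t=3: Δ0=110001101 Δ1=110001100 | 1Δ
t=4: Δ0=110001100 Δ1=110001101 Δ2=110001111 Δ3=110001011 | 3Δ
t=5: Δ0=110001011 Δ1=110001010 | 1Δ
t=6: Δ0=110001010 Δ1=100001011 Δ2=101001101 Δ3=101011001 Δ4=101001001 | 4Δ
t=7: Δ0=101001001 Δ1=101001000 | 1Δ
t=8: Δ0=101001000 Δ1=111001001 Δ2=110000101 Δ3=010000101 Δ4=011000101 | 4Δ
t=9: Δ0=011000101 Δ1=011000100 | 1Δ
t=10: Δ0=011000100 Δ1=011000101 Δ2=011000111 Δ3=111000011 Δ4=110000011 | 4Δ
t=11: Δ0=110000011 Δ1=110000010 | 1Δ
t=12: Δ0=110000010 Δ1=100000011 Δ2=101001101 Δ3=101011001 Δ4=101001001 | 4Δ
t=13: Δ0=101001001 Δ1=101001000 | 1Δ
t=14: Δ0=101001000 Δ1=111001001 Δ2=110000101 Δ3=010000101 Δ4=011000101 | 4Δ
t=15: Δ0=011000101 Δ1=011000100 | 1Δ
t=16: Δ0=011000100 Δ1=011000101 Δ2=011000111 Δ3=111000011 Δ4=110000011 | 4Δ
t=17: Δ0=110000011 Δ1=110000010 | 1Δ
t=18: Δ0=110000010 Δ1=100000011 Δ2=101001101 Δ3=101011001 Δ4=101001001 | 4Δ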